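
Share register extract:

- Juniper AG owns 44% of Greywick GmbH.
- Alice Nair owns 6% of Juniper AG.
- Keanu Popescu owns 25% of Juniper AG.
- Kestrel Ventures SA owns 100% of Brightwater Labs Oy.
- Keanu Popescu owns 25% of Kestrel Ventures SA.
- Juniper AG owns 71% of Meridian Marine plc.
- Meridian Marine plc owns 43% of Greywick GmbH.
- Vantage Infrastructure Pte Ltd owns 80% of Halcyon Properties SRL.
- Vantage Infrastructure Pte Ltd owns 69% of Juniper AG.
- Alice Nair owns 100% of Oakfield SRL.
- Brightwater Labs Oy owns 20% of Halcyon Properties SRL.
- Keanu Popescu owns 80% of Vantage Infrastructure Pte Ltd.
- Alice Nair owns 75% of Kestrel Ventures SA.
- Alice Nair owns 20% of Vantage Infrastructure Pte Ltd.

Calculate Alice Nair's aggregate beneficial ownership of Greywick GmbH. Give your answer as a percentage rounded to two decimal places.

14.76%

Alice reaches Greywick along 4 paths.
Via Juniper: 6% × 44% = 2.64%.
Via Vantage → Juniper: 20% × 69% × 44% = 6.072%.
Via Juniper → Meridian: 6% × 71% × 43% = 1.8318%.
Via Vantage → Juniper → Meridian: 20% × 69% × 71% × 43% = 4.21314%.
Total: 2.64% + 6.072% + 1.8318% + 4.21314% = 14.75694%.
Rounded: 14.76%.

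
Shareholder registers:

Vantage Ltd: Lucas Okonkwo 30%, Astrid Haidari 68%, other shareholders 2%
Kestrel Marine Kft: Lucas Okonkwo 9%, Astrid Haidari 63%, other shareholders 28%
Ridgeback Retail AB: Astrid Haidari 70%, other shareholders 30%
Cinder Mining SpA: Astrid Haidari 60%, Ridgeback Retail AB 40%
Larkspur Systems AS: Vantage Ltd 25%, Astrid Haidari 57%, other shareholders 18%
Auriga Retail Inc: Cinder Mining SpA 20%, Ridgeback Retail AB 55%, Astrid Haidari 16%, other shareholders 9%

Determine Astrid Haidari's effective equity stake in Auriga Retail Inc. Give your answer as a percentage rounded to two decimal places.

72.10%

Astrid reaches Auriga along 4 paths.
Via Cinder: 60% × 20% = 12%.
Via Ridgeback → Cinder: 70% × 40% × 20% = 5.6%.
Via Ridgeback: 70% × 55% = 38.5%.
Direct stake: 16% = 16%.
Total: 12% + 5.6% + 38.5% + 16% = 72.1%.
Rounded: 72.10%.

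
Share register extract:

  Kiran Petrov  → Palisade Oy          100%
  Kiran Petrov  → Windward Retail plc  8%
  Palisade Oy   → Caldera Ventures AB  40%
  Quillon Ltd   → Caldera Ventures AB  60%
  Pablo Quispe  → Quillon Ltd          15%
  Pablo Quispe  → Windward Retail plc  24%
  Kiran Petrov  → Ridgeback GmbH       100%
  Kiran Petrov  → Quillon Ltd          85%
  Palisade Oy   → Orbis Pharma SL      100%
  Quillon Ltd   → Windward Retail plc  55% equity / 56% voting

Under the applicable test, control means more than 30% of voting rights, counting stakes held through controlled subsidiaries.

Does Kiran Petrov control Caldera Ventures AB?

Yes

Kiran holds 100% of Palisade, so Kiran controls Palisade.
Kiran holds 85% of Quillon, so Kiran controls Quillon.
Quillon and Palisade together hold 60% + 40% = 100% of Caldera, so Kiran controls Caldera.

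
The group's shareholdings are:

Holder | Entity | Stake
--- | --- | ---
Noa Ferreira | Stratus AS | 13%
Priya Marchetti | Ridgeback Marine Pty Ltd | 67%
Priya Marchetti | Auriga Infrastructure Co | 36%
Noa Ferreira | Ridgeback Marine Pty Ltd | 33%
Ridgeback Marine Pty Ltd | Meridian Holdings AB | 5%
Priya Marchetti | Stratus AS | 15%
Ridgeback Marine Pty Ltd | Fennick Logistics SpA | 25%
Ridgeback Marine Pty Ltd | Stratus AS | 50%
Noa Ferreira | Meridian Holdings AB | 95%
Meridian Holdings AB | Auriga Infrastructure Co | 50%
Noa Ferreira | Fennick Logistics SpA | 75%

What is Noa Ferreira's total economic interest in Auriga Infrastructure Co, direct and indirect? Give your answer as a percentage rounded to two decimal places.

Noa reaches Auriga along 2 paths.
Via Meridian: 95% × 50% = 47.5%.
Via Ridgeback → Meridian: 33% × 5% × 50% = 0.825%.
Total: 47.5% + 0.825% = 48.325%.
Rounded: 48.33%.

48.33%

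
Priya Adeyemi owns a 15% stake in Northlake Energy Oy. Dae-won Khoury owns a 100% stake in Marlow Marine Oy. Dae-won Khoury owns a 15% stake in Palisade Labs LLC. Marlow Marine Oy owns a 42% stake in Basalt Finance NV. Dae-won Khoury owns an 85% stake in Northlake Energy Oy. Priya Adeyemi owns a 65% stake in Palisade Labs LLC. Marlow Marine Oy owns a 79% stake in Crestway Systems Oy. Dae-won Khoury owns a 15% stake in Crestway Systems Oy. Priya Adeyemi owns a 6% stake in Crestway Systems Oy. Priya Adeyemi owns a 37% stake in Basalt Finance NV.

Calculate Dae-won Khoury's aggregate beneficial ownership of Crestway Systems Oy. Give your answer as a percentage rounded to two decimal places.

94.00%

Dae-won reaches Crestway along 2 paths.
Via Marlow: 100% × 79% = 79%.
Direct stake: 15% = 15%.
Total: 79% + 15% = 94%.
Rounded: 94.00%.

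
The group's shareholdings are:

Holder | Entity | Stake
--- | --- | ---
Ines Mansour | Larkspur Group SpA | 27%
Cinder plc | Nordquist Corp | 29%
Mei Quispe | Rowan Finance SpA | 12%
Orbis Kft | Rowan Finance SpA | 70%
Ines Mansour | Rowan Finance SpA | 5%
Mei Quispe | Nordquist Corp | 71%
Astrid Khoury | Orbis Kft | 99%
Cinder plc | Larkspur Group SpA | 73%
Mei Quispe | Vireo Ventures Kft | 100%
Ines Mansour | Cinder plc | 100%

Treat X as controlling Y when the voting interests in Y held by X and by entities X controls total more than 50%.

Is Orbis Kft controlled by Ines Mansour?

Ines holds 100% of Cinder, so Ines controls Cinder.
Ines and Cinder together hold 27% + 73% = 100% of Larkspur, so Ines controls Larkspur.
Neither Ines nor any entity Ines controls holds any voting interest in Orbis.
So Ines does not control Orbis.

No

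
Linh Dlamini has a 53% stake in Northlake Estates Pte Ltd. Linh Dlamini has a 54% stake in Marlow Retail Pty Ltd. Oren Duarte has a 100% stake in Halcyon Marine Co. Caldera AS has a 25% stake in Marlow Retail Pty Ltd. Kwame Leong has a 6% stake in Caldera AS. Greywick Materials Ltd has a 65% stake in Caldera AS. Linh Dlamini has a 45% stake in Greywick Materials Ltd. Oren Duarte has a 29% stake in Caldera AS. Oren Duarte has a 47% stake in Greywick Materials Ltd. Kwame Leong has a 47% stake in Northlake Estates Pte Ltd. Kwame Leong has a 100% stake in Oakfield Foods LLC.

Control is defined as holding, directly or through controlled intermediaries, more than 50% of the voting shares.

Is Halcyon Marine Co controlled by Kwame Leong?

Kwame holds 100% of Oakfield, so Kwame controls Oakfield.
Neither Kwame nor any entity Kwame controls holds any voting interest in Halcyon.
So Kwame does not control Halcyon.

No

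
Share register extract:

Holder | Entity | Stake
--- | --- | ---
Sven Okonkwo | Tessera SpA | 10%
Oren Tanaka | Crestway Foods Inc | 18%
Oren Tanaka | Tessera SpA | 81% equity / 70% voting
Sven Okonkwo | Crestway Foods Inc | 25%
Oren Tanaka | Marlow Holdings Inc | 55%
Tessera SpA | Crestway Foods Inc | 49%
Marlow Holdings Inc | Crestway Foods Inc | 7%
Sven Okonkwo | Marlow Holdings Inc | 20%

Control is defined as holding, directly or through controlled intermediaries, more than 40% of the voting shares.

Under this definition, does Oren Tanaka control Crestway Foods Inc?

Oren holds 55% of Marlow, so Oren controls Marlow.
Oren holds 70% of Tessera, so Oren controls Tessera.
Tessera and Oren and Marlow together hold 49% + 18% + 7% = 74% of Crestway, so Oren controls Crestway.

Yes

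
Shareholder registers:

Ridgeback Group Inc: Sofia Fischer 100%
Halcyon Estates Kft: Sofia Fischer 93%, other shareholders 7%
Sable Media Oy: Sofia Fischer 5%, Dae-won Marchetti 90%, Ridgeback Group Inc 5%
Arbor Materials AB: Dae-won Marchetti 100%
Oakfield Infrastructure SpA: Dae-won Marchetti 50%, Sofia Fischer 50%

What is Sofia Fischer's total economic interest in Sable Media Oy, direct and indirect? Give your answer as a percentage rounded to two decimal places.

Sofia reaches Sable along 2 paths.
Direct stake: 5% = 5%.
Via Ridgeback: 100% × 5% = 5%.
Total: 5% + 5% = 10%.
Rounded: 10.00%.

10.00%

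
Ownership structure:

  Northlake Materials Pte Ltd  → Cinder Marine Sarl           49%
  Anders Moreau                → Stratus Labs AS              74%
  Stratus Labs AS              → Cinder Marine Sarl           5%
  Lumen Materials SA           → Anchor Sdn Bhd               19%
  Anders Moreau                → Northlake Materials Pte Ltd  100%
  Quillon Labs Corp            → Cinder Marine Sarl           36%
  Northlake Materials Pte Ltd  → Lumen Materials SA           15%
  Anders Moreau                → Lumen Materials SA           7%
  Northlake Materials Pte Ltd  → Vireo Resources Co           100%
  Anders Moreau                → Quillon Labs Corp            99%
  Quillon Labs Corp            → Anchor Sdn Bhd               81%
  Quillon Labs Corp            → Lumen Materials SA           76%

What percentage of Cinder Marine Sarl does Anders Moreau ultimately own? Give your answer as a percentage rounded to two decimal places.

88.34%

Anders reaches Cinder along 3 paths.
Via Northlake: 100% × 49% = 49%.
Via Stratus: 74% × 5% = 3.7%.
Via Quillon: 99% × 36% = 35.64%.
Total: 49% + 3.7% + 35.64% = 88.34%.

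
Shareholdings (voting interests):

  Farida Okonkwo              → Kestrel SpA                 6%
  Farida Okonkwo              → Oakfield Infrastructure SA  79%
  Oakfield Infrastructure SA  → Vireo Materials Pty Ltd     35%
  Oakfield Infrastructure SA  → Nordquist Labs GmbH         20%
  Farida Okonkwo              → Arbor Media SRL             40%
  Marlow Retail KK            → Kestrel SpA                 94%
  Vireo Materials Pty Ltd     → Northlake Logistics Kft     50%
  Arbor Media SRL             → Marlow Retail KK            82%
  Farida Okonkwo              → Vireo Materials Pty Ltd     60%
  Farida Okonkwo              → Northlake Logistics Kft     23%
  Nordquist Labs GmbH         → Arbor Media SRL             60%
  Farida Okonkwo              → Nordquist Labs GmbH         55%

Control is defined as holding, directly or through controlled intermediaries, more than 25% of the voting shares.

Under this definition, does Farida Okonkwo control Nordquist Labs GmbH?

Yes

Farida holds 79% of Oakfield, so Farida controls Oakfield.
Oakfield and Farida together hold 20% + 55% = 75% of Nordquist, so Farida controls Nordquist.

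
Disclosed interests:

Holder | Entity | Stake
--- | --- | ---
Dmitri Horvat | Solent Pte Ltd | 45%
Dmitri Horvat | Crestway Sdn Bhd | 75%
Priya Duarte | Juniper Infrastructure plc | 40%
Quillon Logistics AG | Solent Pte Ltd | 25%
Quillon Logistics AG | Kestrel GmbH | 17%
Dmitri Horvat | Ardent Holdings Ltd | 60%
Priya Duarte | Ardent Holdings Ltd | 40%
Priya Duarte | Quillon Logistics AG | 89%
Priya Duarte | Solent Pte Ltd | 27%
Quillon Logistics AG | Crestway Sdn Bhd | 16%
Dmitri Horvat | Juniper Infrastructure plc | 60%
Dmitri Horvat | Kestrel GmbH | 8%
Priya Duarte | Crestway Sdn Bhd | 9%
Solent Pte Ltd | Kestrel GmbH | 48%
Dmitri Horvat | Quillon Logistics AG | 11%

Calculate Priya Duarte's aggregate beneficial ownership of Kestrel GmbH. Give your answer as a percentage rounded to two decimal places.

38.77%

Priya reaches Kestrel along 3 paths.
Via Quillon: 89% × 17% = 15.13%.
Via Solent: 27% × 48% = 12.96%.
Via Quillon → Solent: 89% × 25% × 48% = 10.68%.
Total: 15.13% + 12.96% + 10.68% = 38.77%.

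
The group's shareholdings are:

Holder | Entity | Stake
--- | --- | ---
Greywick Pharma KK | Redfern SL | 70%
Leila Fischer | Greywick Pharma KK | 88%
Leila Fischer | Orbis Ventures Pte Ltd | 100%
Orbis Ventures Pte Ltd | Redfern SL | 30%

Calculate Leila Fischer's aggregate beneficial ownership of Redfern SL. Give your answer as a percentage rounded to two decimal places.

91.60%

Leila reaches Redfern along 2 paths.
Via Greywick: 88% × 70% = 61.6%.
Via Orbis: 100% × 30% = 30%.
Total: 61.6% + 30% = 91.6%.
Rounded: 91.60%.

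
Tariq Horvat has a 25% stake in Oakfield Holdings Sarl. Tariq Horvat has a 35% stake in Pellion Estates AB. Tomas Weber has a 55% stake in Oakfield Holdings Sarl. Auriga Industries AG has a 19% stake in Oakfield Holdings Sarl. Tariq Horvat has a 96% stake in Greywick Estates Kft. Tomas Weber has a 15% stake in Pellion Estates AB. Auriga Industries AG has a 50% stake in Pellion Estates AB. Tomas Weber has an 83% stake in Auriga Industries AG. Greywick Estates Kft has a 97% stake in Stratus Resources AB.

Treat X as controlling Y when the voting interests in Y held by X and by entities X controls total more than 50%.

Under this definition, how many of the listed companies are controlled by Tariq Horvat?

Tariq holds 96% of Greywick, so Tariq controls Greywick.
Greywick holds 97% of Stratus, so Tariq controls Stratus.
No other company's threshold is met.
Tariq controls 2 companies.

2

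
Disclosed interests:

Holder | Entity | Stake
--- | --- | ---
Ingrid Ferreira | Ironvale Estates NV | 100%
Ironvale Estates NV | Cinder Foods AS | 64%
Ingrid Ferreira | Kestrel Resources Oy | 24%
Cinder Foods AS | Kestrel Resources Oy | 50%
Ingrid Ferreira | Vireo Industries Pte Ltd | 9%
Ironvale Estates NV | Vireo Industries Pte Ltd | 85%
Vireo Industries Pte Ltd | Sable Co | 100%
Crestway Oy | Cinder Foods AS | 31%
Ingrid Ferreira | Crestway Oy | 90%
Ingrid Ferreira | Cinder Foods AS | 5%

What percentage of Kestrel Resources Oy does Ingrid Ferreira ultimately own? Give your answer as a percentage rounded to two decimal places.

72.45%

Ingrid reaches Kestrel along 4 paths.
Via Ironvale → Cinder: 100% × 64% × 50% = 32%.
Via Crestway → Cinder: 90% × 31% × 50% = 13.95%.
Via Cinder: 5% × 50% = 2.5%.
Direct stake: 24% = 24%.
Total: 32% + 13.95% + 2.5% + 24% = 72.45%.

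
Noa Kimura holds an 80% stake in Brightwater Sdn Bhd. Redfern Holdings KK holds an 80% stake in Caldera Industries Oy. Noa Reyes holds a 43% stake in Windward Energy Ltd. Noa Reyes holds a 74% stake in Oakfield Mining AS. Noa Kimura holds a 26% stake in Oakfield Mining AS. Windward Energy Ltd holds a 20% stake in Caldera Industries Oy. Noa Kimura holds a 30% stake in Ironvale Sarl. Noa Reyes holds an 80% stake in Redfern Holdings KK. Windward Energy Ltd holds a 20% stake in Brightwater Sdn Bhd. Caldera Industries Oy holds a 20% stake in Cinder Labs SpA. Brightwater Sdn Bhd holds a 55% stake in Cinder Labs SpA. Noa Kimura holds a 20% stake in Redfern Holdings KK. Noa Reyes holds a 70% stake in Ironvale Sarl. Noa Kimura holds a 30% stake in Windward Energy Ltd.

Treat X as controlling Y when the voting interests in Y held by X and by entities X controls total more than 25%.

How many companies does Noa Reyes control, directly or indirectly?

5

Noa Reyes holds 70% of Ironvale, so Noa Reyes controls Ironvale.
Noa Reyes holds 80% of Redfern, so Noa Reyes controls Redfern.
Noa Reyes holds 43% of Windward, so Noa Reyes controls Windward.
Redfern and Windward together hold 80% + 20% = 100% of Caldera, so Noa Reyes controls Caldera.
Noa Reyes holds 74% of Oakfield, so Noa Reyes controls Oakfield.
No other company's threshold is met.
Noa Reyes controls 5 companies.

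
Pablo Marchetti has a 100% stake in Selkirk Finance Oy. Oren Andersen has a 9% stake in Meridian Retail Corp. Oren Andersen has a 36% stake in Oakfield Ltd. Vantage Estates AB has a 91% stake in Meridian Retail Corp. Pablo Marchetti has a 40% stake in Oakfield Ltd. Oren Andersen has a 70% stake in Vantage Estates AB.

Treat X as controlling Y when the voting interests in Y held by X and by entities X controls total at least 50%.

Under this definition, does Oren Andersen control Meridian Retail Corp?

Oren holds 70% of Vantage, so Oren controls Vantage.
Vantage and Oren together hold 91% + 9% = 100% of Meridian, so Oren controls Meridian.

Yes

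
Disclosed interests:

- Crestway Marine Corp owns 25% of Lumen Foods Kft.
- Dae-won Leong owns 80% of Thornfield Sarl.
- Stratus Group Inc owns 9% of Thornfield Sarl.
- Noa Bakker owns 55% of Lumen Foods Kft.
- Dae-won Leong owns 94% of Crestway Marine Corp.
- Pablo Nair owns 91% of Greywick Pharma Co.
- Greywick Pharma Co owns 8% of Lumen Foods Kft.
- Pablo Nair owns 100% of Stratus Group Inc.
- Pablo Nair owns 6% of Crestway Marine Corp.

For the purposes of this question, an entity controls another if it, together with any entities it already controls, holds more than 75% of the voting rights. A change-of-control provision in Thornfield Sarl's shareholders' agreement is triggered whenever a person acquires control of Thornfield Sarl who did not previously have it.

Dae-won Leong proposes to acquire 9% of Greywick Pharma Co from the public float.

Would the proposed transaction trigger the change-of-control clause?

No

The purchase changes only Dae-won's holdings, so Dae-won is the only person who could newly come to control Thornfield.
Dae-won holds 80% of Thornfield, so Dae-won controls Thornfield.
So Dae-won already controls Thornfield before the transaction.
After the purchase, Dae-won holds 9% of Greywick directly.
Dae-won controlled Thornfield already, so this is not a new person acquiring control; every other person's position is unchanged or reduced.
No new person acquires control, so the clause is not triggered.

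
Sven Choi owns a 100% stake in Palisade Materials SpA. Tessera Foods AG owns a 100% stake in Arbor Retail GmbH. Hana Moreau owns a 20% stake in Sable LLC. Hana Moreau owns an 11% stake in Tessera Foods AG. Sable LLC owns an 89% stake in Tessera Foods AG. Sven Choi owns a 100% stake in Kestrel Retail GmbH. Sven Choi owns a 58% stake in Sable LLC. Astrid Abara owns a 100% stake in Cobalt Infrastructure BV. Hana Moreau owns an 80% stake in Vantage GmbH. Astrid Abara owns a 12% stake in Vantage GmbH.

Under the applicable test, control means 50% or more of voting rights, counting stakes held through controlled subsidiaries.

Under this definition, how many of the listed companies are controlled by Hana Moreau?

Hana holds 80% of Vantage, so Hana controls Vantage.
No other company's threshold is met.
Hana controls 1 company.

1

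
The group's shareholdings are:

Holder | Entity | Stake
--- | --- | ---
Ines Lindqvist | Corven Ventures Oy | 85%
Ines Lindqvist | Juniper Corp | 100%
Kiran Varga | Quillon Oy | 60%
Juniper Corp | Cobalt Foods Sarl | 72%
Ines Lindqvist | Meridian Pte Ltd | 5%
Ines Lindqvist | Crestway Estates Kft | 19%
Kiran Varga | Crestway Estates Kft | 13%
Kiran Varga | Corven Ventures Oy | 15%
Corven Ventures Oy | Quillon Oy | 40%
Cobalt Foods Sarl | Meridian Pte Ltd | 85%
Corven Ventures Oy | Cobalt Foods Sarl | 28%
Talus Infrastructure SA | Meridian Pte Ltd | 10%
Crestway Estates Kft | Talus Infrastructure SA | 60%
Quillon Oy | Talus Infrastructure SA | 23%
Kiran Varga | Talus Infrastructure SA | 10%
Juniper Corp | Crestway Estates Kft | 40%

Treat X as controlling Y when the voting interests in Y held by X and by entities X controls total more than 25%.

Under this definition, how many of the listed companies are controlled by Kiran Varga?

2

Kiran holds 60% of Quillon, so Kiran controls Quillon.
Kiran and Quillon together hold 10% + 23% = 33% of Talus, so Kiran controls Talus.
No other company's threshold is met.
Kiran controls 2 companies.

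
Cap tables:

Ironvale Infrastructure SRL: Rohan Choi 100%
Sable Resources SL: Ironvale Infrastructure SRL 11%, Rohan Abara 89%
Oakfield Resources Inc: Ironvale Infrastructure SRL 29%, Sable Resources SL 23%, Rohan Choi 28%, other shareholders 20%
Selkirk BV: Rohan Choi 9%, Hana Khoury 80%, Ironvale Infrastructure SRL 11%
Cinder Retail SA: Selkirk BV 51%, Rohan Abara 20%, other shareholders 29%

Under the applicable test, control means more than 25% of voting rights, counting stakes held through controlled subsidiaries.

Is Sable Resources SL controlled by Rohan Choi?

No

Rohan Choi holds 100% of Ironvale, so Rohan Choi controls Ironvale.
Ironvale and Rohan Choi together hold 29% + 28% = 57% of Oakfield, so Rohan Choi controls Oakfield.
In Sable, Rohan Choi's side holds only 11%, not > 25%.
So Rohan Choi does not control Sable.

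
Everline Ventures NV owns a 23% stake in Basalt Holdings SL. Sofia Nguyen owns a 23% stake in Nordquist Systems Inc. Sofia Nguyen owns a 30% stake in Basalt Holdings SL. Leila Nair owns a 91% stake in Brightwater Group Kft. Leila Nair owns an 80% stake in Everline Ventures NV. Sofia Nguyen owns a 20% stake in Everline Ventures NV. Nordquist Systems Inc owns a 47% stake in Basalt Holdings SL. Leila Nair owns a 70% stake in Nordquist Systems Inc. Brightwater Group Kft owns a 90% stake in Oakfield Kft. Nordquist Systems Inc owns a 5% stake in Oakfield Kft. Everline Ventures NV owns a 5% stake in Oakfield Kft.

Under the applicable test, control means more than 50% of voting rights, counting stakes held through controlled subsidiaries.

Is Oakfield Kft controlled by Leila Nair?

Leila holds 70% of Nordquist, so Leila controls Nordquist.
Leila holds 91% of Brightwater, so Leila controls Brightwater.
Leila holds 80% of Everline, so Leila controls Everline.
Everline and Brightwater and Nordquist together hold 5% + 90% + 5% = 100% of Oakfield, so Leila controls Oakfield.

Yes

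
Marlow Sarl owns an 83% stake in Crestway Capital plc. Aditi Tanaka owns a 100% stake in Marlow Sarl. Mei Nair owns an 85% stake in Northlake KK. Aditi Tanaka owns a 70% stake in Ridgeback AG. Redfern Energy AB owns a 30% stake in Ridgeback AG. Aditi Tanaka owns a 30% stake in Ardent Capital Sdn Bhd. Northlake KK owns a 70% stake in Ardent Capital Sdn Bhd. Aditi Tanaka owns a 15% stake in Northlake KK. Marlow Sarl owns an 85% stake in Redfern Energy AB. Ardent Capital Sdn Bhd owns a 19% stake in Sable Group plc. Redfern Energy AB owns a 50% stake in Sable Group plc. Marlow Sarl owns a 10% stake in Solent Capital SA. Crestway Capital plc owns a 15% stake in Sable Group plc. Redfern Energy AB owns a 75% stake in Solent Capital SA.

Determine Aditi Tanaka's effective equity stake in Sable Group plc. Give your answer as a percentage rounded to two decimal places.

62.65%

Aditi reaches Sable along 4 paths.
Via Marlow → Crestway: 100% × 83% × 15% = 12.45%.
Via Marlow → Redfern: 100% × 85% × 50% = 42.5%.
Via Ardent: 30% × 19% = 5.7%.
Via Northlake → Ardent: 15% × 70% × 19% = 1.995%.
Total: 12.45% + 42.5% + 5.7% + 1.995% = 62.645%.
Rounded: 62.65%.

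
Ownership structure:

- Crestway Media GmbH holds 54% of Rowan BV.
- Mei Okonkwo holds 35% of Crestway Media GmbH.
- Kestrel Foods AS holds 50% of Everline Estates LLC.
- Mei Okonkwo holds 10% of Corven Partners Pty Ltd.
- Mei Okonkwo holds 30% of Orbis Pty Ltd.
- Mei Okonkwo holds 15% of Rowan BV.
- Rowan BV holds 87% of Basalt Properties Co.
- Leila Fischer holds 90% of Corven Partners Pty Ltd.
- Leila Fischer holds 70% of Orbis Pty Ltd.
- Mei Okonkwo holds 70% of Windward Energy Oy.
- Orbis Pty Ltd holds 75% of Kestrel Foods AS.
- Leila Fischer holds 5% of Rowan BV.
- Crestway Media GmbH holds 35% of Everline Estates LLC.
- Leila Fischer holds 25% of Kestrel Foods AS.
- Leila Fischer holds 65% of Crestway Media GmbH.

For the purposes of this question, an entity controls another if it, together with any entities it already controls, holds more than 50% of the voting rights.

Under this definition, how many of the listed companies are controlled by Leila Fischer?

7

Leila holds 65% of Crestway, so Leila controls Crestway.
Leila holds 70% of Orbis, so Leila controls Orbis.
Leila holds 90% of Corven, so Leila controls Corven.
Orbis and Leila together hold 75% + 25% = 100% of Kestrel, so Leila controls Kestrel.
Crestway and Leila together hold 54% + 5% = 59% of Rowan, so Leila controls Rowan.
Rowan holds 87% of Basalt, so Leila controls Basalt.
Crestway and Kestrel together hold 35% + 50% = 85% of Everline, so Leila controls Everline.
No other company's threshold is met.
Leila controls 7 companies.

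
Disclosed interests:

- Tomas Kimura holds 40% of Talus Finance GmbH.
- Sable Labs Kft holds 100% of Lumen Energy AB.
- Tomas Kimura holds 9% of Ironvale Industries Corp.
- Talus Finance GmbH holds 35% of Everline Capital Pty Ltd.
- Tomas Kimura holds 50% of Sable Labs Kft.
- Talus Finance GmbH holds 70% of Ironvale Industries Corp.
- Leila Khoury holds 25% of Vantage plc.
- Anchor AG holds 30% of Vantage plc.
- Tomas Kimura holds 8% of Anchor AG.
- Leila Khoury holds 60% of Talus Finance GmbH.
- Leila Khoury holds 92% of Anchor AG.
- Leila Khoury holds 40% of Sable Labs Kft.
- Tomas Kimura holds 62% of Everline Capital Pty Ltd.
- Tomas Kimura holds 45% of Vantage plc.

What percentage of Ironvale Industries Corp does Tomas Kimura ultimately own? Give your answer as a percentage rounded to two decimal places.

Tomas reaches Ironvale along 2 paths.
Via Talus: 40% × 70% = 28%.
Direct stake: 9% = 9%.
Total: 28% + 9% = 37%.
Rounded: 37.00%.

37.00%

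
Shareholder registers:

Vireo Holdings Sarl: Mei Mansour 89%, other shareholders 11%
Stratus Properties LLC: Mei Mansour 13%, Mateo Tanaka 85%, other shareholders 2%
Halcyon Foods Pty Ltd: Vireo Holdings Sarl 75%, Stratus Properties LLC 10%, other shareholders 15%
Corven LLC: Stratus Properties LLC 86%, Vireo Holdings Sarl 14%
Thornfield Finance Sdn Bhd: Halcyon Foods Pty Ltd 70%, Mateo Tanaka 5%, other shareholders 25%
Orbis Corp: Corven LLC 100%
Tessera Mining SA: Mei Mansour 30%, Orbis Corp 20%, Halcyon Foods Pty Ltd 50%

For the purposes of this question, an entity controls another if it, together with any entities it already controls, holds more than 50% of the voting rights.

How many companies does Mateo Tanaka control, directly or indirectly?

3

Mateo holds 85% of Stratus, so Mateo controls Stratus.
Stratus holds 86% of Corven, so Mateo controls Corven.
Corven holds 100% of Orbis, so Mateo controls Orbis.
No other company's threshold is met.
Mateo controls 3 companies.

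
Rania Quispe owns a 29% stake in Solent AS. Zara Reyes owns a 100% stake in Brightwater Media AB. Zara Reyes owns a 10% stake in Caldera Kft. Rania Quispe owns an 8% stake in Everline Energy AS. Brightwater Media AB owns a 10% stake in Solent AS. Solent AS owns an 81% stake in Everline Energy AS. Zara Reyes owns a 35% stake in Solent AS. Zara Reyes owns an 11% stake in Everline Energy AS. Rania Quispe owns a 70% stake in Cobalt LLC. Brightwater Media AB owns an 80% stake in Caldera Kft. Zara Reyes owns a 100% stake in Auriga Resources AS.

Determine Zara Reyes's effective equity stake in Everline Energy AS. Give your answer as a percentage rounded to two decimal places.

47.45%

Zara reaches Everline along 3 paths.
Direct stake: 11% = 11%.
Via Solent: 35% × 81% = 28.35%.
Via Brightwater → Solent: 100% × 10% × 81% = 8.1%.
Total: 11% + 28.35% + 8.1% = 47.45%.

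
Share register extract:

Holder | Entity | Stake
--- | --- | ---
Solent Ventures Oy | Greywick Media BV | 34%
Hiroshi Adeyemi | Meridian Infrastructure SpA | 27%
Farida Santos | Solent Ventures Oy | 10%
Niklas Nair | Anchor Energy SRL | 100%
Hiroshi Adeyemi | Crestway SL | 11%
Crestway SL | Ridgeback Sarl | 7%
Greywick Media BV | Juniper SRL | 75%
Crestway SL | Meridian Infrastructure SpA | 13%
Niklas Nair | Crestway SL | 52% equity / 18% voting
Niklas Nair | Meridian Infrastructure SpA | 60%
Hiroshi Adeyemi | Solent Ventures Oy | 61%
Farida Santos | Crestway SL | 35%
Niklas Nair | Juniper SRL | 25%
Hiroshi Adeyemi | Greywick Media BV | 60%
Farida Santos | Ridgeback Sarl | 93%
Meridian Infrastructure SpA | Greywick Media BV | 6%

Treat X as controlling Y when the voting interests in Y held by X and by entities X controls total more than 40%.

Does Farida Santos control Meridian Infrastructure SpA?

Farida holds 93% of Ridgeback, so Farida controls Ridgeback.
Neither Farida nor any entity Farida controls holds any voting interest in Meridian.
So Farida does not control Meridian.

No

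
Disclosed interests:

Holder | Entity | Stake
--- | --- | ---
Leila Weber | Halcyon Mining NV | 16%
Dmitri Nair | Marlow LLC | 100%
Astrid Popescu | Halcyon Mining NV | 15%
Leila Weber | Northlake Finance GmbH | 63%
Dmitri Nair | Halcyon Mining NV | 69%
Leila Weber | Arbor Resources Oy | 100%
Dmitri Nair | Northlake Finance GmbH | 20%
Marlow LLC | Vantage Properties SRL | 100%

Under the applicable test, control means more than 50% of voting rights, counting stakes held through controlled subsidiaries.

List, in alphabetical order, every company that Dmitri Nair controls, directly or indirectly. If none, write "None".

Halcyon Mining NV, Marlow LLC, Vantage Properties SRL

Dmitri holds 69% of Halcyon, so Dmitri controls Halcyon.
Dmitri holds 100% of Marlow, so Dmitri controls Marlow.
Marlow holds 100% of Vantage, so Dmitri controls Vantage.
No other company's threshold is met.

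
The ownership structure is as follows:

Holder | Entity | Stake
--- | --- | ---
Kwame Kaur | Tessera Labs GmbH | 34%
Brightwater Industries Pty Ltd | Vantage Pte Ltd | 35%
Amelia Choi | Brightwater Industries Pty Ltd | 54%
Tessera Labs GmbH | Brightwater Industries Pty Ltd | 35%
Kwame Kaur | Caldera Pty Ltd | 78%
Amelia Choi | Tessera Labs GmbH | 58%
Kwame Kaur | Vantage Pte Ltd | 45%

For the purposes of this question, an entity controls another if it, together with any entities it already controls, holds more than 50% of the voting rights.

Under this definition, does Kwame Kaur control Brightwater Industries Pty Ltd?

No

Kwame holds 78% of Caldera, so Kwame controls Caldera.
Neither Kwame nor any entity Kwame controls holds any voting interest in Brightwater.
So Kwame does not control Brightwater.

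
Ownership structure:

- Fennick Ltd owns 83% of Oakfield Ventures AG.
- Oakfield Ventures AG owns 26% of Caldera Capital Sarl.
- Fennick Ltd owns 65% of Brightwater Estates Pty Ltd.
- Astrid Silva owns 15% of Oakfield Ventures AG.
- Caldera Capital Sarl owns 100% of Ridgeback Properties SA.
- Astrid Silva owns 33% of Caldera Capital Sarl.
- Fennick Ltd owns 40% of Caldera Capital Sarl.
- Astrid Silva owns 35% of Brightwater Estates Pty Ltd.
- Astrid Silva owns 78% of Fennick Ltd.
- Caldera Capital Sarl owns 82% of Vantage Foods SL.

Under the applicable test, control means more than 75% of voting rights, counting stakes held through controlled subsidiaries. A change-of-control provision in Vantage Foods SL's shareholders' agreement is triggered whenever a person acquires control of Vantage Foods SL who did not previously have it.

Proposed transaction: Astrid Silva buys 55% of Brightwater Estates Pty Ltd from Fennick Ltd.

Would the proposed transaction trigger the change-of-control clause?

No

The purchase adds only to Astrid's holdings (Fennick's stake shrinks), so Astrid is the only person who could newly come to control Vantage.
Astrid holds 78% of Fennick, so Astrid controls Fennick.
Fennick and Astrid together hold 83% + 15% = 98% of Oakfield, so Astrid controls Oakfield.
Astrid and Fennick and Oakfield together hold 33% + 40% + 26% = 99% of Caldera, so Astrid controls Caldera.
Caldera holds 82% of Vantage, so Astrid controls Vantage.
So Astrid already controls Vantage before the transaction.
After the purchase, Astrid's direct stake in Brightwater rises to 35% + 55% = 90%, and Fennick's stake falls to 10%.
Astrid controlled Vantage already, so this is not a new person acquiring control; every other person's position is unchanged or reduced.
No new person acquires control, so the clause is not triggered.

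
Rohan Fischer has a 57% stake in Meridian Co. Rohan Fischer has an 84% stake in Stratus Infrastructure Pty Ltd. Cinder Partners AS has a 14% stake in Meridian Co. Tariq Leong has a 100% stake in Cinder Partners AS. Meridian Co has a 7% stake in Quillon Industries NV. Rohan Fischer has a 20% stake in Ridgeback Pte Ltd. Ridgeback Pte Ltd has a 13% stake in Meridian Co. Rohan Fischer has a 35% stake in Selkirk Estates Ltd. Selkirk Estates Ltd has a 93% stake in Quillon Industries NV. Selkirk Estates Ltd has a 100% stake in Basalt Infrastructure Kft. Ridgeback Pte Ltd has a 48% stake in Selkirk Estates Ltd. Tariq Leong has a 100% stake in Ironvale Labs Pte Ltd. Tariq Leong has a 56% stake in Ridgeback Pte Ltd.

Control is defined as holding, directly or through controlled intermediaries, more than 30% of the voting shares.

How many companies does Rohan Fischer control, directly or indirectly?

5

Rohan holds 84% of Stratus, so Rohan controls Stratus.
Rohan holds 57% of Meridian, so Rohan controls Meridian.
Rohan holds 35% of Selkirk, so Rohan controls Selkirk.
Selkirk holds 100% of Basalt, so Rohan controls Basalt.
Meridian and Selkirk together hold 7% + 93% = 100% of Quillon, so Rohan controls Quillon.
No other company's threshold is met.
Rohan controls 5 companies.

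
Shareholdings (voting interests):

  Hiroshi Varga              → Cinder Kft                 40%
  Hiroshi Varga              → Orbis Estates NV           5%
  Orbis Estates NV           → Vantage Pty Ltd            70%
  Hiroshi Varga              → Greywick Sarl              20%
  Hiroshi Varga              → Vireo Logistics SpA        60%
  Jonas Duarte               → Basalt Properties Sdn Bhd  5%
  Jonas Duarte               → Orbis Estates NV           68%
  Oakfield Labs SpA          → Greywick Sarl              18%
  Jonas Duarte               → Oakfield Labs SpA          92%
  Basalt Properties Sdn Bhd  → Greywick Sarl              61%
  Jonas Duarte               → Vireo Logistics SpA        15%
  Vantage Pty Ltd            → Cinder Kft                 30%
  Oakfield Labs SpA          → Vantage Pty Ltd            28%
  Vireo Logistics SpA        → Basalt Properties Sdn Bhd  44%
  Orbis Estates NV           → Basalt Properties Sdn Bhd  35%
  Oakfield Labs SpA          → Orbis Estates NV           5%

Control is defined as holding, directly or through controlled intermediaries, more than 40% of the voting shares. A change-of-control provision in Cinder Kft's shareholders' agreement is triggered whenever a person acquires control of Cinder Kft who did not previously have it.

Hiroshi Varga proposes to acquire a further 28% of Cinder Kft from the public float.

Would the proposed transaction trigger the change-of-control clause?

The purchase changes only Hiroshi's holdings, so Hiroshi is the only person who could newly come to control Cinder.
Hiroshi holds 60% of Vireo, so Hiroshi controls Vireo.
Vireo holds 44% of Basalt, so Hiroshi controls Basalt.
Hiroshi and Basalt together hold 20% + 61% = 81% of Greywick, so Hiroshi controls Greywick.
In Cinder, Hiroshi's side holds only 40%, not > 40%.
So before the transaction, Hiroshi does not control Cinder.
After the purchase, Hiroshi's direct stake in Cinder rises to 40% + 28% = 68%.
Hiroshi holds 68% of Cinder, so Hiroshi controls Cinder.
Hiroshi did not control Cinder before and does after, so the clause is triggered.

Yes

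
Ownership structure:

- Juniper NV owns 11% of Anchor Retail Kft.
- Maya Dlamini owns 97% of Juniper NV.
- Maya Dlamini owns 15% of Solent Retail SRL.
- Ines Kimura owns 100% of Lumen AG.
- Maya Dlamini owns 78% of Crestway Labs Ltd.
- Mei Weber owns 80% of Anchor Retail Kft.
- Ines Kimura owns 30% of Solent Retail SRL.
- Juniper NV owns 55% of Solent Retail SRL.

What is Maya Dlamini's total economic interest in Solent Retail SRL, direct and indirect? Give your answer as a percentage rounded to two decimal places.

68.35%

Maya reaches Solent along 2 paths.
Direct stake: 15% = 15%.
Via Juniper: 97% × 55% = 53.35%.
Total: 15% + 53.35% = 68.35%.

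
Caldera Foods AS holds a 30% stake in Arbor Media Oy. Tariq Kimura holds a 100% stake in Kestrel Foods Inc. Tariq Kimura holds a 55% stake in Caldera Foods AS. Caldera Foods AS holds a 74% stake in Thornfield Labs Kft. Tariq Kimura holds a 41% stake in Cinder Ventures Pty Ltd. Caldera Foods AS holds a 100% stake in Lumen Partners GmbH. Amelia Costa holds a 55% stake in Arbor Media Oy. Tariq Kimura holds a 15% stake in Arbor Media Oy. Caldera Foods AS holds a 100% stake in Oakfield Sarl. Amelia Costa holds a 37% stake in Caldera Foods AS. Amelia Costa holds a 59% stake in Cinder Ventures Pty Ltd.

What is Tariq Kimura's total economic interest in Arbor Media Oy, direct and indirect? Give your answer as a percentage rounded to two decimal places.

Tariq reaches Arbor along 2 paths.
Via Caldera: 55% × 30% = 16.5%.
Direct stake: 15% = 15%.
Total: 16.5% + 15% = 31.5%.
Rounded: 31.50%.

31.50%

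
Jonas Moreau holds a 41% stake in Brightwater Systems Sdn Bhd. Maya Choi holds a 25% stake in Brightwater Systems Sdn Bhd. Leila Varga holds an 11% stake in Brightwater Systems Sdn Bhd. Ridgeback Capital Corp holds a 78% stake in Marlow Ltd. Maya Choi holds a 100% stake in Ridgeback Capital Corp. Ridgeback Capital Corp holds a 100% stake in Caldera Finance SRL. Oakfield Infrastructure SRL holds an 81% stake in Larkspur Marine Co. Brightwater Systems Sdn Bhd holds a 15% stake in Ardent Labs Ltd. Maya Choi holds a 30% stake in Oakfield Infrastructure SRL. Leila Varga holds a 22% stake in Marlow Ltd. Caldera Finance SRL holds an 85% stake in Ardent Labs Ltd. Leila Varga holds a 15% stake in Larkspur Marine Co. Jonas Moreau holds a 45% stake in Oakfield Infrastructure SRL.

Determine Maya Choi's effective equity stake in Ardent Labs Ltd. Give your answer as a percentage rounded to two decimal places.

88.75%

Maya reaches Ardent along 2 paths.
Via Ridgeback → Caldera: 100% × 100% × 85% = 85%.
Via Brightwater: 25% × 15% = 3.75%.
Total: 85% + 3.75% = 88.75%.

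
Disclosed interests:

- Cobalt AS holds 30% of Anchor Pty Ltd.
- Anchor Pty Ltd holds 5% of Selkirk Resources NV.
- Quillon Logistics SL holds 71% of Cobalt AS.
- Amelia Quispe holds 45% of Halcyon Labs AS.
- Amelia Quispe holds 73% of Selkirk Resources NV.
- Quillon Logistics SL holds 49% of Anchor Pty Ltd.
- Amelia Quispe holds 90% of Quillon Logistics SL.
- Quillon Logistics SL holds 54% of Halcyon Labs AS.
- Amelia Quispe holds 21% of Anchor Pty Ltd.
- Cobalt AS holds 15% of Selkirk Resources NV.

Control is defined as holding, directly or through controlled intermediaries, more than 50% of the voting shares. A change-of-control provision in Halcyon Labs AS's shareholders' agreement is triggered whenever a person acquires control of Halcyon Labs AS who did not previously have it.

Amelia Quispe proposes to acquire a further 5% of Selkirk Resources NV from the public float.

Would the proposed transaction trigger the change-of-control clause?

No

The purchase changes only Amelia's holdings, so Amelia is the only person who could newly come to control Halcyon.
Amelia holds 90% of Quillon, so Amelia controls Quillon.
Quillon and Amelia together hold 54% + 45% = 99% of Halcyon, so Amelia controls Halcyon.
So Amelia already controls Halcyon before the transaction.
After the purchase, Amelia's direct stake in Selkirk rises to 73% + 5% = 78%.
Amelia controlled Halcyon already, so this is not a new person acquiring control; every other person's position is unchanged or reduced.
No new person acquires control, so the clause is not triggered.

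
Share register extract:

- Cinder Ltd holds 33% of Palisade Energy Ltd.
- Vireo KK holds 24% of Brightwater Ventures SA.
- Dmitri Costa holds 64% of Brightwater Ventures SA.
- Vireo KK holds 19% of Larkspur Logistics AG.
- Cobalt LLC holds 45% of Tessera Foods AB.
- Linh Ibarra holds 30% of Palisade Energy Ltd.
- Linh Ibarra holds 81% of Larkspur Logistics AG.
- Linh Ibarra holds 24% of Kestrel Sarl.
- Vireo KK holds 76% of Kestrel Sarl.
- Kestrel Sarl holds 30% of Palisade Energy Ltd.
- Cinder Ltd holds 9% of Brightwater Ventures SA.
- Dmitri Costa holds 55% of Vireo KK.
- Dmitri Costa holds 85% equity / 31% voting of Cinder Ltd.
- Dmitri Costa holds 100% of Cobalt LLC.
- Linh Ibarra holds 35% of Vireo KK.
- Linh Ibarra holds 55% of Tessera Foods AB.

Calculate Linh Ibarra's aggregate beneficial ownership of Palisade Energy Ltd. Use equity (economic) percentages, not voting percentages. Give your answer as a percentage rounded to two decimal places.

45.18%

Linh reaches Palisade along 3 paths.
Direct stake: 30% = 30%.
Via Vireo → Kestrel: 35% × 76% × 30% = 7.98%.
Via Kestrel: 24% × 30% = 7.2%.
Total: 30% + 7.98% + 7.2% = 45.18%.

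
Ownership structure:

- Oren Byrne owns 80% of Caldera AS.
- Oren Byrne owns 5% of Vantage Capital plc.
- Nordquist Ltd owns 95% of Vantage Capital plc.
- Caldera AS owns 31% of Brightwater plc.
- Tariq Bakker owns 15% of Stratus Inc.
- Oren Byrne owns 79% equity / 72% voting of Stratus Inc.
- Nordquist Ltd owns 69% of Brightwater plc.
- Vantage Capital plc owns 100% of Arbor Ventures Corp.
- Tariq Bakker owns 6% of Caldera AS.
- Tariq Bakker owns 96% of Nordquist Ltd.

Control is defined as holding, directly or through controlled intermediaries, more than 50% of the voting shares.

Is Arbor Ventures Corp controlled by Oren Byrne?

Oren holds 72% of Stratus, so Oren controls Stratus.
Oren holds 80% of Caldera, so Oren controls Caldera.
Neither Oren nor any entity Oren controls holds any voting interest in Arbor.
So Oren does not control Arbor.

No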